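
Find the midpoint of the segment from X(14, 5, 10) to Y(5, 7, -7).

M = ((x₁+x₂)/2, (y₁+y₂)/2, (z₁+z₂)/2)
  = ((14 + 5)/2, (5 + 7)/2, (10 - 7)/2)
  = (19/2, 12/2, 3/2)
  = (9.5, 6, 1.5)

(9.5, 6, 1.5)


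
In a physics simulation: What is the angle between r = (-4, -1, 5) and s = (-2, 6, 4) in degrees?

r·s = (-4)·(-2) + (-1)·6 + 5·4 = 8 - 6 + 20 = 22
|r| = √((-4)² + (-1)² + 5²) = √42 ≈ 6.481
|s| = √((-2)² + 6² + 4²) = √56 ≈ 7.483
cos θ = (r·s)/(|r||s|) = 22/(6.481·7.483) ≈ 0.4536
θ = arccos(0.4536) ≈ 63.02°

63.02°


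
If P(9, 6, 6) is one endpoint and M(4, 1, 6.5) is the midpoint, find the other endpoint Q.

Q = 2M - P
  = (2·4 - 9, 2·1 - 6, 2·6.5 - 6)
  = (8 - 9, 2 - 6, 13 - 6)
  = (-1, -4, 7)

(-1, -4, 7)


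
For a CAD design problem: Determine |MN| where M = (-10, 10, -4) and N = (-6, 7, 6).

d = √[(x₂-x₁)² + (y₂-y₁)² + (z₂-z₁)²]
  = √[4² + (-3)² + 10²]
  = √[16 + 9 + 100]
  = √125
  ≈ 11.18

11.18


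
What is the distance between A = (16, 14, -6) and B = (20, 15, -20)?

d = √[(x₂-x₁)² + (y₂-y₁)² + (z₂-z₁)²]
  = √[4² + 1² + (-14)²]
  = √[16 + 1 + 196]
  = √213
  ≈ 14.59

14.59


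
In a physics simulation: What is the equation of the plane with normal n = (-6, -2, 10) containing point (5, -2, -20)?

The plane through P with normal n = (a, b, c) satisfies n·(r - P) = 0,
i.e. ax + by + cz = a·x₀ + b·y₀ + c·z₀.
d = (-6)·5 + (-2)·(-2) + 10·(-20)
  = -30 + 4 - 200
  = -226
Equation: -6x - 2y + 10z = -226

-6x - 2y + 10z = -226


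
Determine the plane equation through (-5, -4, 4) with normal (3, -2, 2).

The plane through P with normal n = (a, b, c) satisfies n·(r - P) = 0,
i.e. ax + by + cz = a·x₀ + b·y₀ + c·z₀.
d = 3·(-5) + (-2)·(-4) + 2·4
  = -15 + 8 + 8
  = 1
Equation: 3x - 2y + 2z = 1

3x - 2y + 2z = 1


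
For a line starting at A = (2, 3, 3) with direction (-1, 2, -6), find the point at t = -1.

P(t) = A + t·d
  = (2 + (-1)·(-1), 3 + 2·(-1), 3 + (-6)·(-1))
  = (2 + 1, 3 - 2, 3 + 6)
  = (3, 1, 9)

(3, 1, 9)


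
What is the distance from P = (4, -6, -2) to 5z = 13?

distance = |a·x₀ + b·y₀ + c·z₀ - d| / √(a² + b² + c²)
  = |0·4 + 0·(-6) + 5·(-2) - 13| / √(0² + 0² + 5²)
  = |0 + 0 - 10 - 13| / √(0 + 0 + 25)
  = |-23| / √25
  = 23 / 5
  ≈ 4.6

4.6


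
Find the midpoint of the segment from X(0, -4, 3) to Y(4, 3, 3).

M = ((x₁+x₂)/2, (y₁+y₂)/2, (z₁+z₂)/2)
  = ((0 + 4)/2, (-4 + 3)/2, (3 + 3)/2)
  = (4/2, -1/2, 6/2)
  = (2, -0.5, 3)

(2, -0.5, 3)


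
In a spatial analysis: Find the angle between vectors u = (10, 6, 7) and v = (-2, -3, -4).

u·v = 10·(-2) + 6·(-3) + 7·(-4) = -20 - 18 - 28 = -66
|u| = √(10² + 6² + 7²) = √185 ≈ 13.6
|v| = √((-2)² + (-3)² + (-4)²) = √29 ≈ 5.385
cos θ = (u·v)/(|u||v|) = -66/(13.6·5.385) ≈ -0.9011
θ = arccos(-0.9011) ≈ 154.3°

154.3°


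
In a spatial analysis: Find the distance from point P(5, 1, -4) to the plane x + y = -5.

distance = |a·x₀ + b·y₀ + c·z₀ - d| / √(a² + b² + c²)
  = |1·5 + 1·1 + 0·(-4) - (-5)| / √(1² + 1² + 0²)
  = |5 + 1 + 0 + 5| / √(1 + 1 + 0)
  = |11| / √2
  = 11 / 1.414
  ≈ 7.778

7.778


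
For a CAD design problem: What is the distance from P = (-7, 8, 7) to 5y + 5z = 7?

distance = |a·x₀ + b·y₀ + c·z₀ - d| / √(a² + b² + c²)
  = |0·(-7) + 5·8 + 5·7 - 7| / √(0² + 5² + 5²)
  = |0 + 40 + 35 - 7| / √(0 + 25 + 25)
  = |68| / √50
  = 68 / 7.071
  ≈ 9.617

9.617


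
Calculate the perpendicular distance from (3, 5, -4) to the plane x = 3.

distance = |a·x₀ + b·y₀ + c·z₀ - d| / √(a² + b² + c²)
  = |1·3 + 0·5 + 0·(-4) - 3| / √(1² + 0² + 0²)
  = |3 + 0 + 0 - 3| / √(1 + 0 + 0)
  = |0| / √1
  = 0 / 1
  ≈ 0

0


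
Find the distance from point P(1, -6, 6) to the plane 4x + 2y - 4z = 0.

distance = |a·x₀ + b·y₀ + c·z₀ - d| / √(a² + b² + c²)
  = |4·1 + 2·(-6) + (-4)·6 - 0| / √(4² + 2² + (-4)²)
  = |4 - 12 - 24 + 0| / √(16 + 4 + 16)
  = |-32| / √36
  = 32 / 6
  ≈ 5.333

5.333


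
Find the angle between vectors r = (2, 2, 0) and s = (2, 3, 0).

r·s = 2·2 + 2·3 + 0·0 = 4 + 6 + 0 = 10
|r| = √(2² + 2² + 0²) = √8 ≈ 2.828
|s| = √(2² + 3² + 0²) = √13 ≈ 3.606
cos θ = (r·s)/(|r||s|) = 10/(2.828·3.606) ≈ 0.9806
θ = arccos(0.9806) ≈ 11.31°

11.31°


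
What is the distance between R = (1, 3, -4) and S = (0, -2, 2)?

d = √[(x₂-x₁)² + (y₂-y₁)² + (z₂-z₁)²]
  = √[(-1)² + (-5)² + 6²]
  = √[1 + 25 + 36]
  = √62
  ≈ 7.874

7.874


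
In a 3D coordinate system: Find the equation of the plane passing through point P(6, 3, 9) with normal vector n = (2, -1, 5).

The plane through P with normal n = (a, b, c) satisfies n·(r - P) = 0,
i.e. ax + by + cz = a·x₀ + b·y₀ + c·z₀.
d = 2·6 + (-1)·3 + 5·9
  = 12 - 3 + 45
  = 54
Equation: 2x - y + 5z = 54

2x - y + 5z = 54


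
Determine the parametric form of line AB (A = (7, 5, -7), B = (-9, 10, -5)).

Direction vector d = B - A = (-9 - 7, 10 - 5, -5 + 7) = (-16, 5, 2)
Parametric form r = A + t·d:
x = 7 - 16t, y = 5 + 5t, z = -7 + 2t

x = 7 - 16t, y = 5 + 5t, z = -7 + 2t


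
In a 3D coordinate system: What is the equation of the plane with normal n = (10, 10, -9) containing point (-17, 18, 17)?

The plane through P with normal n = (a, b, c) satisfies n·(r - P) = 0,
i.e. ax + by + cz = a·x₀ + b·y₀ + c·z₀.
d = 10·(-17) + 10·18 + (-9)·17
  = -170 + 180 - 153
  = -143
Equation: 10x + 10y - 9z = -143

10x + 10y - 9z = -143


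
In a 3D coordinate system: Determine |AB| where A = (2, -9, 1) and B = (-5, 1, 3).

d = √[(x₂-x₁)² + (y₂-y₁)² + (z₂-z₁)²]
  = √[(-7)² + 10² + 2²]
  = √[49 + 100 + 4]
  = √153
  ≈ 12.37

12.37


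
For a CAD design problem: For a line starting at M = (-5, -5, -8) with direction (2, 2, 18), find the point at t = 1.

P(t) = M + t·d
  = (-5 + 2·1, -5 + 2·1, -8 + 18·1)
  = (-5 + 2, -5 + 2, -8 + 18)
  = (-3, -3, 10)

(-3, -3, 10)


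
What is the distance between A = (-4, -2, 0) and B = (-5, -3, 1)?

d = √[(x₂-x₁)² + (y₂-y₁)² + (z₂-z₁)²]
  = √[(-1)² + (-1)² + 1²]
  = √[1 + 1 + 1]
  = √3
  ≈ 1.732

1.732


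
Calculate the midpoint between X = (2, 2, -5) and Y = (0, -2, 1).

M = ((x₁+x₂)/2, (y₁+y₂)/2, (z₁+z₂)/2)
  = ((2 + 0)/2, (2 - 2)/2, (-5 + 1)/2)
  = (2/2, 0/2, -4/2)
  = (1, 0, -2)

(1, 0, -2)


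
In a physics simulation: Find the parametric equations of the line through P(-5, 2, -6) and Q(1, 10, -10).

Direction vector d = Q - P = (1 + 5, 10 - 2, -10 + 6) = (6, 8, -4)
Parametric form r = P + t·d:
x = -5 + 6t, y = 2 + 8t, z = -6 - 4t

x = -5 + 6t, y = 2 + 8t, z = -6 - 4t


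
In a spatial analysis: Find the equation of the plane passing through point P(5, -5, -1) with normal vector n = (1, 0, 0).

The plane through P with normal n = (a, b, c) satisfies n·(r - P) = 0,
i.e. ax + by + cz = a·x₀ + b·y₀ + c·z₀.
d = 1·5 + 0·(-5) + 0·(-1)
  = 5 + 0 + 0
  = 5
Equation: x = 5

x = 5


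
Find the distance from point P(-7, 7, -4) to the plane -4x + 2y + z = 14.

distance = |a·x₀ + b·y₀ + c·z₀ - d| / √(a² + b² + c²)
  = |(-4)·(-7) + 2·7 + 1·(-4) - 14| / √((-4)² + 2² + 1²)
  = |28 + 14 - 4 - 14| / √(16 + 4 + 1)
  = |24| / √21
  = 24 / 4.583
  ≈ 5.237

5.237


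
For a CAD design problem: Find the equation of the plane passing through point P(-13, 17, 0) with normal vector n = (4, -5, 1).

The plane through P with normal n = (a, b, c) satisfies n·(r - P) = 0,
i.e. ax + by + cz = a·x₀ + b·y₀ + c·z₀.
d = 4·(-13) + (-5)·17 + 1·0
  = -52 - 85 + 0
  = -137
Equation: 4x - 5y + z = -137

4x - 5y + z = -137


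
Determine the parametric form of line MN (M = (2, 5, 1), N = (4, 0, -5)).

Direction vector d = N - M = (4 - 2, 0 - 5, -5 - 1) = (2, -5, -6)
Parametric form r = M + t·d:
x = 2 + 2t, y = 5 - 5t, z = 1 - 6t

x = 2 + 2t, y = 5 - 5t, z = 1 - 6t


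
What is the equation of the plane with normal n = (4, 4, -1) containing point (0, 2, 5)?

The plane through P with normal n = (a, b, c) satisfies n·(r - P) = 0,
i.e. ax + by + cz = a·x₀ + b·y₀ + c·z₀.
d = 4·0 + 4·2 + (-1)·5
  = 0 + 8 - 5
  = 3
Equation: 4x + 4y - z = 3

4x + 4y - z = 3


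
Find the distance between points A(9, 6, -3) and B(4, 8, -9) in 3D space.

d = √[(x₂-x₁)² + (y₂-y₁)² + (z₂-z₁)²]
  = √[(-5)² + 2² + (-6)²]
  = √[25 + 4 + 36]
  = √65
  ≈ 8.062

8.062


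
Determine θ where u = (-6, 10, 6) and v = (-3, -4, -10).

u·v = (-6)·(-3) + 10·(-4) + 6·(-10) = 18 - 40 - 60 = -82
|u| = √((-6)² + 10² + 6²) = √172 ≈ 13.11
|v| = √((-3)² + (-4)² + (-10)²) = √125 ≈ 11.18
cos θ = (u·v)/(|u||v|) = -82/(13.11·11.18) ≈ -0.5592
θ = arccos(-0.5592) ≈ 124°

124°


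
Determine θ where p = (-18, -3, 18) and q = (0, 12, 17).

p·q = (-18)·0 + (-3)·12 + 18·17 = 0 - 36 + 306 = 270
|p| = √((-18)² + (-3)² + 18²) = √657 ≈ 25.63
|q| = √(0² + 12² + 17²) = √433 ≈ 20.81
cos θ = (p·q)/(|p||q|) = 270/(25.63·20.81) ≈ 0.5062
θ = arccos(0.5062) ≈ 59.59°

59.59°


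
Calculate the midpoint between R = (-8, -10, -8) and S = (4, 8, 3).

M = ((x₁+x₂)/2, (y₁+y₂)/2, (z₁+z₂)/2)
  = ((-8 + 4)/2, (-10 + 8)/2, (-8 + 3)/2)
  = (-4/2, -2/2, -5/2)
  = (-2, -1, -2.5)

(-2, -1, -2.5)


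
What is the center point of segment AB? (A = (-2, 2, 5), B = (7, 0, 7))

M = ((x₁+x₂)/2, (y₁+y₂)/2, (z₁+z₂)/2)
  = ((-2 + 7)/2, (2 + 0)/2, (5 + 7)/2)
  = (5/2, 2/2, 12/2)
  = (2.5, 1, 6)

(2.5, 1, 6)


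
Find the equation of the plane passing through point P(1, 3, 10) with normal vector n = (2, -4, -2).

The plane through P with normal n = (a, b, c) satisfies n·(r - P) = 0,
i.e. ax + by + cz = a·x₀ + b·y₀ + c·z₀.
d = 2·1 + (-4)·3 + (-2)·10
  = 2 - 12 - 20
  = -30
Equation: 2x - 4y - 2z = -30

2x - 4y - 2z = -30


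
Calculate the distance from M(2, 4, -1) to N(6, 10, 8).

d = √[(x₂-x₁)² + (y₂-y₁)² + (z₂-z₁)²]
  = √[4² + 6² + 9²]
  = √[16 + 36 + 81]
  = √133
  ≈ 11.53

11.53


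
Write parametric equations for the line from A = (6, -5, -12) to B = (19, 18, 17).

Direction vector d = B - A = (19 - 6, 18 + 5, 17 + 12) = (13, 23, 29)
Parametric form r = A + t·d:
x = 6 + 13t, y = -5 + 23t, z = -12 + 29t

x = 6 + 13t, y = -5 + 23t, z = -12 + 29t


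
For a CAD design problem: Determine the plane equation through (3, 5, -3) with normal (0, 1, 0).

The plane through P with normal n = (a, b, c) satisfies n·(r - P) = 0,
i.e. ax + by + cz = a·x₀ + b·y₀ + c·z₀.
d = 0·3 + 1·5 + 0·(-3)
  = 0 + 5 + 0
  = 5
Equation: y = 5

y = 5


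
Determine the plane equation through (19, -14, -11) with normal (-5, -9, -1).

The plane through P with normal n = (a, b, c) satisfies n·(r - P) = 0,
i.e. ax + by + cz = a·x₀ + b·y₀ + c·z₀.
d = (-5)·19 + (-9)·(-14) + (-1)·(-11)
  = -95 + 126 + 11
  = 42
Equation: -5x - 9y - z = 42

-5x - 9y - z = 42


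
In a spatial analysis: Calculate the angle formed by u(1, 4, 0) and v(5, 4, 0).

u·v = 1·5 + 4·4 + 0·0 = 5 + 16 + 0 = 21
|u| = √(1² + 4² + 0²) = √17 ≈ 4.123
|v| = √(5² + 4² + 0²) = √41 ≈ 6.403
cos θ = (u·v)/(|u||v|) = 21/(4.123·6.403) ≈ 0.7954
θ = arccos(0.7954) ≈ 37.3°

37.3°


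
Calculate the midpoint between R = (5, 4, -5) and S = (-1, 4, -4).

M = ((x₁+x₂)/2, (y₁+y₂)/2, (z₁+z₂)/2)
  = ((5 - 1)/2, (4 + 4)/2, (-5 - 4)/2)
  = (4/2, 8/2, -9/2)
  = (2, 4, -4.5)

(2, 4, -4.5)


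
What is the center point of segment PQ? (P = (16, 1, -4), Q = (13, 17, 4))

M = ((x₁+x₂)/2, (y₁+y₂)/2, (z₁+z₂)/2)
  = ((16 + 13)/2, (1 + 17)/2, (-4 + 4)/2)
  = (29/2, 18/2, 0/2)
  = (14.5, 9, 0)

(14.5, 9, 0)


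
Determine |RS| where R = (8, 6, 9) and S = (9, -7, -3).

d = √[(x₂-x₁)² + (y₂-y₁)² + (z₂-z₁)²]
  = √[1² + (-13)² + (-12)²]
  = √[1 + 169 + 144]
  = √314
  ≈ 17.72

17.72


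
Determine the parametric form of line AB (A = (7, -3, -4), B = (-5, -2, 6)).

Direction vector d = B - A = (-5 - 7, -2 + 3, 6 + 4) = (-12, 1, 10)
Parametric form r = A + t·d:
x = 7 - 12t, y = -3 + t, z = -4 + 10t

x = 7 - 12t, y = -3 + t, z = -4 + 10t


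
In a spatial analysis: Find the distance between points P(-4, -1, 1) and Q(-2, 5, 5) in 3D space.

d = √[(x₂-x₁)² + (y₂-y₁)² + (z₂-z₁)²]
  = √[2² + 6² + 4²]
  = √[4 + 36 + 16]
  = √56
  ≈ 7.483

7.483


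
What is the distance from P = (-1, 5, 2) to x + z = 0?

distance = |a·x₀ + b·y₀ + c·z₀ - d| / √(a² + b² + c²)
  = |1·(-1) + 0·5 + 1·2 - 0| / √(1² + 0² + 1²)
  = |-1 + 0 + 2 + 0| / √(1 + 0 + 1)
  = |1| / √2
  = 1 / 1.414
  ≈ 0.7071

0.7071


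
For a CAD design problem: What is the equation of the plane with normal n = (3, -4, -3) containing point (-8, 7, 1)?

The plane through P with normal n = (a, b, c) satisfies n·(r - P) = 0,
i.e. ax + by + cz = a·x₀ + b·y₀ + c·z₀.
d = 3·(-8) + (-4)·7 + (-3)·1
  = -24 - 28 - 3
  = -55
Equation: 3x - 4y - 3z = -55

3x - 4y - 3z = -55


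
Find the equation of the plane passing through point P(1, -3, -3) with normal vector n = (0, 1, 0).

The plane through P with normal n = (a, b, c) satisfies n·(r - P) = 0,
i.e. ax + by + cz = a·x₀ + b·y₀ + c·z₀.
d = 0·1 + 1·(-3) + 0·(-3)
  = 0 - 3 + 0
  = -3
Equation: y = -3

y = -3


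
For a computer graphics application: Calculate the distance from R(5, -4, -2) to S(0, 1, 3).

d = √[(x₂-x₁)² + (y₂-y₁)² + (z₂-z₁)²]
  = √[(-5)² + 5² + 5²]
  = √[25 + 25 + 25]
  = √75
  ≈ 8.66

8.66


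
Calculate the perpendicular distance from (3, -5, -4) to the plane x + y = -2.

distance = |a·x₀ + b·y₀ + c·z₀ - d| / √(a² + b² + c²)
  = |1·3 + 1·(-5) + 0·(-4) - (-2)| / √(1² + 1² + 0²)
  = |3 - 5 + 0 + 2| / √(1 + 1 + 0)
  = |0| / √2
  = 0 / 1.414
  ≈ 0

0


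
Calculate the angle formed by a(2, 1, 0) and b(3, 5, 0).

a·b = 2·3 + 1·5 + 0·0 = 6 + 5 + 0 = 11
|a| = √(2² + 1² + 0²) = √5 ≈ 2.236
|b| = √(3² + 5² + 0²) = √34 ≈ 5.831
cos θ = (a·b)/(|a||b|) = 11/(2.236·5.831) ≈ 0.8437
θ = arccos(0.8437) ≈ 32.47°

32.47°


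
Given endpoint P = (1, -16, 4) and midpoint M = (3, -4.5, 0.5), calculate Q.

Q = 2M - P
  = (2·3 - 1, 2·(-4.5) - (-16), 2·0.5 - 4)
  = (6 - 1, -9 + 16, 1 - 4)
  = (5, 7, -3)

(5, 7, -3)


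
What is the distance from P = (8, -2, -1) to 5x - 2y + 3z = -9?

distance = |a·x₀ + b·y₀ + c·z₀ - d| / √(a² + b² + c²)
  = |5·8 + (-2)·(-2) + 3·(-1) - (-9)| / √(5² + (-2)² + 3²)
  = |40 + 4 - 3 + 9| / √(25 + 4 + 9)
  = |50| / √38
  = 50 / 6.164
  ≈ 8.111

8.111


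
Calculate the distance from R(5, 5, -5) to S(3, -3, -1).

d = √[(x₂-x₁)² + (y₂-y₁)² + (z₂-z₁)²]
  = √[(-2)² + (-8)² + 4²]
  = √[4 + 64 + 16]
  = √84
  ≈ 9.165

9.165


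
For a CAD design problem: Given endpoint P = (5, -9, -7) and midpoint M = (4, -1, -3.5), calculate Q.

Q = 2M - P
  = (2·4 - 5, 2·(-1) - (-9), 2·(-3.5) - (-7))
  = (8 - 5, -2 + 9, -7 + 7)
  = (3, 7, 0)

(3, 7, 0)


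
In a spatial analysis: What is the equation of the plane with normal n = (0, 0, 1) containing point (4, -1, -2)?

The plane through P with normal n = (a, b, c) satisfies n·(r - P) = 0,
i.e. ax + by + cz = a·x₀ + b·y₀ + c·z₀.
d = 0·4 + 0·(-1) + 1·(-2)
  = 0 + 0 - 2
  = -2
Equation: z = -2

z = -2


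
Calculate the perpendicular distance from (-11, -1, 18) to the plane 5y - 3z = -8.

distance = |a·x₀ + b·y₀ + c·z₀ - d| / √(a² + b² + c²)
  = |0·(-11) + 5·(-1) + (-3)·18 - (-8)| / √(0² + 5² + (-3)²)
  = |0 - 5 - 54 + 8| / √(0 + 25 + 9)
  = |-51| / √34
  = 51 / 5.831
  ≈ 8.746

8.746


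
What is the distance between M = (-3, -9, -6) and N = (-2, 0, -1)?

d = √[(x₂-x₁)² + (y₂-y₁)² + (z₂-z₁)²]
  = √[1² + 9² + 5²]
  = √[1 + 81 + 25]
  = √107
  ≈ 10.34

10.34


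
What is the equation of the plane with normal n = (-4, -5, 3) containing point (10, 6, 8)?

The plane through P with normal n = (a, b, c) satisfies n·(r - P) = 0,
i.e. ax + by + cz = a·x₀ + b·y₀ + c·z₀.
d = (-4)·10 + (-5)·6 + 3·8
  = -40 - 30 + 24
  = -46
Equation: -4x - 5y + 3z = -46

-4x - 5y + 3z = -46


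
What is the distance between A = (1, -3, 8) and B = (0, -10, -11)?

d = √[(x₂-x₁)² + (y₂-y₁)² + (z₂-z₁)²]
  = √[(-1)² + (-7)² + (-19)²]
  = √[1 + 49 + 361]
  = √411
  ≈ 20.27

20.27


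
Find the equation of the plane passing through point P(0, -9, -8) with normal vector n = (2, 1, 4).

The plane through P with normal n = (a, b, c) satisfies n·(r - P) = 0,
i.e. ax + by + cz = a·x₀ + b·y₀ + c·z₀.
d = 2·0 + 1·(-9) + 4·(-8)
  = 0 - 9 - 32
  = -41
Equation: 2x + y + 4z = -41

2x + y + 4z = -41


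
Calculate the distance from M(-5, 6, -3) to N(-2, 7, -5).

d = √[(x₂-x₁)² + (y₂-y₁)² + (z₂-z₁)²]
  = √[3² + 1² + (-2)²]
  = √[9 + 1 + 4]
  = √14
  ≈ 3.742

3.742


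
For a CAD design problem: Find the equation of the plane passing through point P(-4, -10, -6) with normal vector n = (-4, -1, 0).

The plane through P with normal n = (a, b, c) satisfies n·(r - P) = 0,
i.e. ax + by + cz = a·x₀ + b·y₀ + c·z₀.
d = (-4)·(-4) + (-1)·(-10) + 0·(-6)
  = 16 + 10 + 0
  = 26
Equation: -4x - y = 26

-4x - y = 26


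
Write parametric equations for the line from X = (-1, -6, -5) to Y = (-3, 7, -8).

Direction vector d = Y - X = (-3 + 1, 7 + 6, -8 + 5) = (-2, 13, -3)
Parametric form r = X + t·d:
x = -1 - 2t, y = -6 + 13t, z = -5 - 3t

x = -1 - 2t, y = -6 + 13t, z = -5 - 3t


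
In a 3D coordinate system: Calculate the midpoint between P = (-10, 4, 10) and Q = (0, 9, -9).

M = ((x₁+x₂)/2, (y₁+y₂)/2, (z₁+z₂)/2)
  = ((-10 + 0)/2, (4 + 9)/2, (10 - 9)/2)
  = (-10/2, 13/2, 1/2)
  = (-5, 6.5, 0.5)

(-5, 6.5, 0.5)


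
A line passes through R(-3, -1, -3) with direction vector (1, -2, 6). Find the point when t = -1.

P(t) = R + t·d
  = (-3 + 1·(-1), -1 + (-2)·(-1), -3 + 6·(-1))
  = (-3 - 1, -1 + 2, -3 - 6)
  = (-4, 1, -9)

(-4, 1, -9)


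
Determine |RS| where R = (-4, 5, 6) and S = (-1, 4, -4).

d = √[(x₂-x₁)² + (y₂-y₁)² + (z₂-z₁)²]
  = √[3² + (-1)² + (-10)²]
  = √[9 + 1 + 100]
  = √110
  ≈ 10.49

10.49


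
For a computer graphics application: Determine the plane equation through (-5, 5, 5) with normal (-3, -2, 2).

The plane through P with normal n = (a, b, c) satisfies n·(r - P) = 0,
i.e. ax + by + cz = a·x₀ + b·y₀ + c·z₀.
d = (-3)·(-5) + (-2)·5 + 2·5
  = 15 - 10 + 10
  = 15
Equation: -3x - 2y + 2z = 15

-3x - 2y + 2z = 15


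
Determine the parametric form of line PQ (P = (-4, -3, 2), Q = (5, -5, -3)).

Direction vector d = Q - P = (5 + 4, -5 + 3, -3 - 2) = (9, -2, -5)
Parametric form r = P + t·d:
x = -4 + 9t, y = -3 - 2t, z = 2 - 5t

x = -4 + 9t, y = -3 - 2t, z = 2 - 5t


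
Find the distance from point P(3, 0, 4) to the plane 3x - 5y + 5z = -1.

distance = |a·x₀ + b·y₀ + c·z₀ - d| / √(a² + b² + c²)
  = |3·3 + (-5)·0 + 5·4 - (-1)| / √(3² + (-5)² + 5²)
  = |9 + 0 + 20 + 1| / √(9 + 25 + 25)
  = |30| / √59
  = 30 / 7.681
  ≈ 3.906

3.906


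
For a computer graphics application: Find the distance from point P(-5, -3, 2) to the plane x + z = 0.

distance = |a·x₀ + b·y₀ + c·z₀ - d| / √(a² + b² + c²)
  = |1·(-5) + 0·(-3) + 1·2 - 0| / √(1² + 0² + 1²)
  = |-5 + 0 + 2 + 0| / √(1 + 0 + 1)
  = |-3| / √2
  = 3 / 1.414
  ≈ 2.121

2.121


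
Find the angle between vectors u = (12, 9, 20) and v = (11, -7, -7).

u·v = 12·11 + 9·(-7) + 20·(-7) = 132 - 63 - 140 = -71
|u| = √(12² + 9² + 20²) = √625 ≈ 25
|v| = √(11² + (-7)² + (-7)²) = √219 ≈ 14.8
cos θ = (u·v)/(|u||v|) = -71/(25·14.8) ≈ -0.1919
θ = arccos(-0.1919) ≈ 101.1°

101.1°


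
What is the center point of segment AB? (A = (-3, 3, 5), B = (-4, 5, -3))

M = ((x₁+x₂)/2, (y₁+y₂)/2, (z₁+z₂)/2)
  = ((-3 - 4)/2, (3 + 5)/2, (5 - 3)/2)
  = (-7/2, 8/2, 2/2)
  = (-3.5, 4, 1)

(-3.5, 4, 1)


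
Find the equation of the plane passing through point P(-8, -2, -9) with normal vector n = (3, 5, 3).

The plane through P with normal n = (a, b, c) satisfies n·(r - P) = 0,
i.e. ax + by + cz = a·x₀ + b·y₀ + c·z₀.
d = 3·(-8) + 5·(-2) + 3·(-9)
  = -24 - 10 - 27
  = -61
Equation: 3x + 5y + 3z = -61

3x + 5y + 3z = -61


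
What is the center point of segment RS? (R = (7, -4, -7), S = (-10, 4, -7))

M = ((x₁+x₂)/2, (y₁+y₂)/2, (z₁+z₂)/2)
  = ((7 - 10)/2, (-4 + 4)/2, (-7 - 7)/2)
  = (-3/2, 0/2, -14/2)
  = (-1.5, 0, -7)

(-1.5, 0, -7)


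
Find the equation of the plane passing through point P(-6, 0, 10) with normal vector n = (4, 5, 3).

The plane through P with normal n = (a, b, c) satisfies n·(r - P) = 0,
i.e. ax + by + cz = a·x₀ + b·y₀ + c·z₀.
d = 4·(-6) + 5·0 + 3·10
  = -24 + 0 + 30
  = 6
Equation: 4x + 5y + 3z = 6

4x + 5y + 3z = 6


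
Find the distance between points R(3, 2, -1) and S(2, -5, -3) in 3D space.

d = √[(x₂-x₁)² + (y₂-y₁)² + (z₂-z₁)²]
  = √[(-1)² + (-7)² + (-2)²]
  = √[1 + 49 + 4]
  = √54
  ≈ 7.348

7.348


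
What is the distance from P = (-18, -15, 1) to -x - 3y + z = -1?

distance = |a·x₀ + b·y₀ + c·z₀ - d| / √(a² + b² + c²)
  = |(-1)·(-18) + (-3)·(-15) + 1·1 - (-1)| / √((-1)² + (-3)² + 1²)
  = |18 + 45 + 1 + 1| / √(1 + 9 + 1)
  = |65| / √11
  = 65 / 3.317
  ≈ 19.6

19.6


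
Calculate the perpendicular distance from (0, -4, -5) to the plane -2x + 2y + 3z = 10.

distance = |a·x₀ + b·y₀ + c·z₀ - d| / √(a² + b² + c²)
  = |(-2)·0 + 2·(-4) + 3·(-5) - 10| / √((-2)² + 2² + 3²)
  = |0 - 8 - 15 - 10| / √(4 + 4 + 9)
  = |-33| / √17
  = 33 / 4.123
  ≈ 8.004

8.004


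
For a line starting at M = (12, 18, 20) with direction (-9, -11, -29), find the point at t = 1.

P(t) = M + t·d
  = (12 + (-9)·1, 18 + (-11)·1, 20 + (-29)·1)
  = (12 - 9, 18 - 11, 20 - 29)
  = (3, 7, -9)

(3, 7, -9)


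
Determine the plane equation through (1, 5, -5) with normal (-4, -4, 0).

The plane through P with normal n = (a, b, c) satisfies n·(r - P) = 0,
i.e. ax + by + cz = a·x₀ + b·y₀ + c·z₀.
d = (-4)·1 + (-4)·5 + 0·(-5)
  = -4 - 20 + 0
  = -24
Equation: -4x - 4y = -24

-4x - 4y = -24


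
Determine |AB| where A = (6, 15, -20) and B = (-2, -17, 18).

d = √[(x₂-x₁)² + (y₂-y₁)² + (z₂-z₁)²]
  = √[(-8)² + (-32)² + 38²]
  = √[64 + 1024 + 1444]
  = √2532
  ≈ 50.32

50.32


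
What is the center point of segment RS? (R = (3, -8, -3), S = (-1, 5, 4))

M = ((x₁+x₂)/2, (y₁+y₂)/2, (z₁+z₂)/2)
  = ((3 - 1)/2, (-8 + 5)/2, (-3 + 4)/2)
  = (2/2, -3/2, 1/2)
  = (1, -1.5, 0.5)

(1, -1.5, 0.5)


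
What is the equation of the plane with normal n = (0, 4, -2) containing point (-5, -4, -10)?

The plane through P with normal n = (a, b, c) satisfies n·(r - P) = 0,
i.e. ax + by + cz = a·x₀ + b·y₀ + c·z₀.
d = 0·(-5) + 4·(-4) + (-2)·(-10)
  = 0 - 16 + 20
  = 4
Equation: 4y - 2z = 4

4y - 2z = 4


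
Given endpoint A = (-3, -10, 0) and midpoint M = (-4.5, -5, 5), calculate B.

B = 2M - A
  = (2·(-4.5) - (-3), 2·(-5) - (-10), 2·5 - 0)
  = (-9 + 3, -10 + 10, 10 + 0)
  = (-6, 0, 10)

(-6, 0, 10)


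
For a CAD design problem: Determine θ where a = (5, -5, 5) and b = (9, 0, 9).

a·b = 5·9 + (-5)·0 + 5·9 = 45 + 0 + 45 = 90
|a| = √(5² + (-5)² + 5²) = √75 ≈ 8.66
|b| = √(9² + 0² + 9²) = √162 ≈ 12.73
cos θ = (a·b)/(|a||b|) = 90/(8.66·12.73) ≈ 0.8165
θ = arccos(0.8165) ≈ 35.26°

35.26°


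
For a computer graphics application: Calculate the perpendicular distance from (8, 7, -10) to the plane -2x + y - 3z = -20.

distance = |a·x₀ + b·y₀ + c·z₀ - d| / √(a² + b² + c²)
  = |(-2)·8 + 1·7 + (-3)·(-10) - (-20)| / √((-2)² + 1² + (-3)²)
  = |-16 + 7 + 30 + 20| / √(4 + 1 + 9)
  = |41| / √14
  = 41 / 3.742
  ≈ 10.96

10.96


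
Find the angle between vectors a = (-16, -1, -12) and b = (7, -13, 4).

a·b = (-16)·7 + (-1)·(-13) + (-12)·4 = -112 + 13 - 48 = -147
|a| = √((-16)² + (-1)² + (-12)²) = √401 ≈ 20.02
|b| = √(7² + (-13)² + 4²) = √234 ≈ 15.3
cos θ = (a·b)/(|a||b|) = -147/(20.02·15.3) ≈ -0.4799
θ = arccos(-0.4799) ≈ 118.7°

118.7°


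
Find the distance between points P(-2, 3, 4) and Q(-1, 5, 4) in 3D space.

d = √[(x₂-x₁)² + (y₂-y₁)² + (z₂-z₁)²]
  = √[1² + 2² + 0²]
  = √[1 + 4 + 0]
  = √5
  ≈ 2.236

2.236


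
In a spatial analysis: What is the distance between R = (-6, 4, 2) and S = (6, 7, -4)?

d = √[(x₂-x₁)² + (y₂-y₁)² + (z₂-z₁)²]
  = √[12² + 3² + (-6)²]
  = √[144 + 9 + 36]
  = √189
  ≈ 13.75

13.75


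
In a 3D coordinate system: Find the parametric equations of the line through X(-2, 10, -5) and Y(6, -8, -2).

Direction vector d = Y - X = (6 + 2, -8 - 10, -2 + 5) = (8, -18, 3)
Parametric form r = X + t·d:
x = -2 + 8t, y = 10 - 18t, z = -5 + 3t

x = -2 + 8t, y = 10 - 18t, z = -5 + 3t


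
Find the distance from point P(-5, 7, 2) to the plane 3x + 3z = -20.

distance = |a·x₀ + b·y₀ + c·z₀ - d| / √(a² + b² + c²)
  = |3·(-5) + 0·7 + 3·2 - (-20)| / √(3² + 0² + 3²)
  = |-15 + 0 + 6 + 20| / √(9 + 0 + 9)
  = |11| / √18
  = 11 / 4.243
  ≈ 2.593

2.593


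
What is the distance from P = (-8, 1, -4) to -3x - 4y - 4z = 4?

distance = |a·x₀ + b·y₀ + c·z₀ - d| / √(a² + b² + c²)
  = |(-3)·(-8) + (-4)·1 + (-4)·(-4) - 4| / √((-3)² + (-4)² + (-4)²)
  = |24 - 4 + 16 - 4| / √(9 + 16 + 16)
  = |32| / √41
  = 32 / 6.403
  ≈ 4.998

4.998


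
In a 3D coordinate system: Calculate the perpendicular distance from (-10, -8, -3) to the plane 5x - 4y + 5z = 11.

distance = |a·x₀ + b·y₀ + c·z₀ - d| / √(a² + b² + c²)
  = |5·(-10) + (-4)·(-8) + 5·(-3) - 11| / √(5² + (-4)² + 5²)
  = |-50 + 32 - 15 - 11| / √(25 + 16 + 25)
  = |-44| / √66
  = 44 / 8.124
  ≈ 5.416

5.416


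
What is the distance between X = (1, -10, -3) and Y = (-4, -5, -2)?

d = √[(x₂-x₁)² + (y₂-y₁)² + (z₂-z₁)²]
  = √[(-5)² + 5² + 1²]
  = √[25 + 25 + 1]
  = √51
  ≈ 7.141

7.141


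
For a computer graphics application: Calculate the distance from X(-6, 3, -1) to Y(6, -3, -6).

d = √[(x₂-x₁)² + (y₂-y₁)² + (z₂-z₁)²]
  = √[12² + (-6)² + (-5)²]
  = √[144 + 36 + 25]
  = √205
  ≈ 14.32

14.32


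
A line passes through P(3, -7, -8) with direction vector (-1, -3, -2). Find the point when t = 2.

P(t) = P + t·d
  = (3 + (-1)·2, -7 + (-3)·2, -8 + (-2)·2)
  = (3 - 2, -7 - 6, -8 - 4)
  = (1, -13, -12)

(1, -13, -12)


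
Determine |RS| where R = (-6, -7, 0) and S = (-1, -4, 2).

d = √[(x₂-x₁)² + (y₂-y₁)² + (z₂-z₁)²]
  = √[5² + 3² + 2²]
  = √[25 + 9 + 4]
  = √38
  ≈ 6.164

6.164


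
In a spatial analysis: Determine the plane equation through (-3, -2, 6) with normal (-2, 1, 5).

The plane through P with normal n = (a, b, c) satisfies n·(r - P) = 0,
i.e. ax + by + cz = a·x₀ + b·y₀ + c·z₀.
d = (-2)·(-3) + 1·(-2) + 5·6
  = 6 - 2 + 30
  = 34
Equation: -2x + y + 5z = 34

-2x + y + 5z = 34


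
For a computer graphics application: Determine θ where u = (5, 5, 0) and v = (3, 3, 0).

u·v = 5·3 + 5·3 + 0·0 = 15 + 15 + 0 = 30
|u| = √(5² + 5² + 0²) = √50 ≈ 7.071
|v| = √(3² + 3² + 0²) = √18 ≈ 4.243
cos θ = (u·v)/(|u||v|) = 30/(7.071·4.243) ≈ 1
θ = arccos(1) ≈ 0°

0°


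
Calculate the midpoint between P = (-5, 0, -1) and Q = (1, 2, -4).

M = ((x₁+x₂)/2, (y₁+y₂)/2, (z₁+z₂)/2)
  = ((-5 + 1)/2, (0 + 2)/2, (-1 - 4)/2)
  = (-4/2, 2/2, -5/2)
  = (-2, 1, -2.5)

(-2, 1, -2.5)


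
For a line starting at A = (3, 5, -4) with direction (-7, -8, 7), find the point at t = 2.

P(t) = A + t·d
  = (3 + (-7)·2, 5 + (-8)·2, -4 + 7·2)
  = (3 - 14, 5 - 16, -4 + 14)
  = (-11, -11, 10)

(-11, -11, 10)


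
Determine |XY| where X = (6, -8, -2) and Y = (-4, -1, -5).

d = √[(x₂-x₁)² + (y₂-y₁)² + (z₂-z₁)²]
  = √[(-10)² + 7² + (-3)²]
  = √[100 + 49 + 9]
  = √158
  ≈ 12.57

12.57


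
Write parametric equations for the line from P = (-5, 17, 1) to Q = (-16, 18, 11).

Direction vector d = Q - P = (-16 + 5, 18 - 17, 11 - 1) = (-11, 1, 10)
Parametric form r = P + t·d:
x = -5 - 11t, y = 17 + t, z = 1 + 10t

x = -5 - 11t, y = 17 + t, z = 1 + 10t


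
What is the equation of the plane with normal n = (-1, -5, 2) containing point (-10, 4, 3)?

The plane through P with normal n = (a, b, c) satisfies n·(r - P) = 0,
i.e. ax + by + cz = a·x₀ + b·y₀ + c·z₀.
d = (-1)·(-10) + (-5)·4 + 2·3
  = 10 - 20 + 6
  = -4
Equation: -x - 5y + 2z = -4

-x - 5y + 2z = -4


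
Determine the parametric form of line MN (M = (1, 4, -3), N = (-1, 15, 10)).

Direction vector d = N - M = (-1 - 1, 15 - 4, 10 + 3) = (-2, 11, 13)
Parametric form r = M + t·d:
x = 1 - 2t, y = 4 + 11t, z = -3 + 13t

x = 1 - 2t, y = 4 + 11t, z = -3 + 13t


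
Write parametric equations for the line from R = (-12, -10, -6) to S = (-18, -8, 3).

Direction vector d = S - R = (-18 + 12, -8 + 10, 3 + 6) = (-6, 2, 9)
Parametric form r = R + t·d:
x = -12 - 6t, y = -10 + 2t, z = -6 + 9t

x = -12 - 6t, y = -10 + 2t, z = -6 + 9t


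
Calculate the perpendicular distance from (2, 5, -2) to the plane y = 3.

distance = |a·x₀ + b·y₀ + c·z₀ - d| / √(a² + b² + c²)
  = |0·2 + 1·5 + 0·(-2) - 3| / √(0² + 1² + 0²)
  = |0 + 5 + 0 - 3| / √(0 + 1 + 0)
  = |2| / √1
  = 2 / 1
  ≈ 2

2


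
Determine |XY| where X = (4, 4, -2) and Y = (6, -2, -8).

d = √[(x₂-x₁)² + (y₂-y₁)² + (z₂-z₁)²]
  = √[2² + (-6)² + (-6)²]
  = √[4 + 36 + 36]
  = √76
  ≈ 8.718

8.718


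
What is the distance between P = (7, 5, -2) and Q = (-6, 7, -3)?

d = √[(x₂-x₁)² + (y₂-y₁)² + (z₂-z₁)²]
  = √[(-13)² + 2² + (-1)²]
  = √[169 + 4 + 1]
  = √174
  ≈ 13.19

13.19


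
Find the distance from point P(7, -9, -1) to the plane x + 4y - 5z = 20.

distance = |a·x₀ + b·y₀ + c·z₀ - d| / √(a² + b² + c²)
  = |1·7 + 4·(-9) + (-5)·(-1) - 20| / √(1² + 4² + (-5)²)
  = |7 - 36 + 5 - 20| / √(1 + 16 + 25)
  = |-44| / √42
  = 44 / 6.481
  ≈ 6.789

6.789


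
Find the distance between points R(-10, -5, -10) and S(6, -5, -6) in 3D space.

d = √[(x₂-x₁)² + (y₂-y₁)² + (z₂-z₁)²]
  = √[16² + 0² + 4²]
  = √[256 + 0 + 16]
  = √272
  ≈ 16.49

16.49


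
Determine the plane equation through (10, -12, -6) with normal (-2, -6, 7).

The plane through P with normal n = (a, b, c) satisfies n·(r - P) = 0,
i.e. ax + by + cz = a·x₀ + b·y₀ + c·z₀.
d = (-2)·10 + (-6)·(-12) + 7·(-6)
  = -20 + 72 - 42
  = 10
Equation: -2x - 6y + 7z = 10

-2x - 6y + 7z = 10


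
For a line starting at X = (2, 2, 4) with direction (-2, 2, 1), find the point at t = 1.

P(t) = X + t·d
  = (2 + (-2)·1, 2 + 2·1, 4 + 1·1)
  = (2 - 2, 2 + 2, 4 + 1)
  = (0, 4, 5)

(0, 4, 5)


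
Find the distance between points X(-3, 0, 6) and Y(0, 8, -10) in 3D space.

d = √[(x₂-x₁)² + (y₂-y₁)² + (z₂-z₁)²]
  = √[3² + 8² + (-16)²]
  = √[9 + 64 + 256]
  = √329
  ≈ 18.14

18.14


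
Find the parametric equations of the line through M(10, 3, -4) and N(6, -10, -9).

Direction vector d = N - M = (6 - 10, -10 - 3, -9 + 4) = (-4, -13, -5)
Parametric form r = M + t·d:
x = 10 - 4t, y = 3 - 13t, z = -4 - 5t

x = 10 - 4t, y = 3 - 13t, z = -4 - 5t


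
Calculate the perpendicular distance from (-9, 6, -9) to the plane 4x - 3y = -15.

distance = |a·x₀ + b·y₀ + c·z₀ - d| / √(a² + b² + c²)
  = |4·(-9) + (-3)·6 + 0·(-9) - (-15)| / √(4² + (-3)² + 0²)
  = |-36 - 18 + 0 + 15| / √(16 + 9 + 0)
  = |-39| / √25
  = 39 / 5
  ≈ 7.8

7.8


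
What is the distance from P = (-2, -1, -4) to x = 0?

distance = |a·x₀ + b·y₀ + c·z₀ - d| / √(a² + b² + c²)
  = |1·(-2) + 0·(-1) + 0·(-4) - 0| / √(1² + 0² + 0²)
  = |-2 + 0 + 0 + 0| / √(1 + 0 + 0)
  = |-2| / √1
  = 2 / 1
  ≈ 2

2


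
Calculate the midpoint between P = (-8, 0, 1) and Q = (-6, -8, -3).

M = ((x₁+x₂)/2, (y₁+y₂)/2, (z₁+z₂)/2)
  = ((-8 - 6)/2, (0 - 8)/2, (1 - 3)/2)
  = (-14/2, -8/2, -2/2)
  = (-7, -4, -1)

(-7, -4, -1)


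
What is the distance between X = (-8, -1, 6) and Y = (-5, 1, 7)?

d = √[(x₂-x₁)² + (y₂-y₁)² + (z₂-z₁)²]
  = √[3² + 2² + 1²]
  = √[9 + 4 + 1]
  = √14
  ≈ 3.742

3.742


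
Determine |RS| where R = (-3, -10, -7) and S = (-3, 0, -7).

d = √[(x₂-x₁)² + (y₂-y₁)² + (z₂-z₁)²]
  = √[0² + 10² + 0²]
  = √[0 + 100 + 0]
  = √100
  ≈ 10

10


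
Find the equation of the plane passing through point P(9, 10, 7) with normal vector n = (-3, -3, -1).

The plane through P with normal n = (a, b, c) satisfies n·(r - P) = 0,
i.e. ax + by + cz = a·x₀ + b·y₀ + c·z₀.
d = (-3)·9 + (-3)·10 + (-1)·7
  = -27 - 30 - 7
  = -64
Equation: -3x - 3y - z = -64

-3x - 3y - z = -64


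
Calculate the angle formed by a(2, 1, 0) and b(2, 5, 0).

a·b = 2·2 + 1·5 + 0·0 = 4 + 5 + 0 = 9
|a| = √(2² + 1² + 0²) = √5 ≈ 2.236
|b| = √(2² + 5² + 0²) = √29 ≈ 5.385
cos θ = (a·b)/(|a||b|) = 9/(2.236·5.385) ≈ 0.7474
θ = arccos(0.7474) ≈ 41.63°

41.63°


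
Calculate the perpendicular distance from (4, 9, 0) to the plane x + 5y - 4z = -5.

distance = |a·x₀ + b·y₀ + c·z₀ - d| / √(a² + b² + c²)
  = |1·4 + 5·9 + (-4)·0 - (-5)| / √(1² + 5² + (-4)²)
  = |4 + 45 + 0 + 5| / √(1 + 25 + 16)
  = |54| / √42
  = 54 / 6.481
  ≈ 8.332

8.332


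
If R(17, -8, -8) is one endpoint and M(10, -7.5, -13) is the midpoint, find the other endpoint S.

S = 2M - R
  = (2·10 - 17, 2·(-7.5) - (-8), 2·(-13) - (-8))
  = (20 - 17, -15 + 8, -26 + 8)
  = (3, -7, -18)

(3, -7, -18)


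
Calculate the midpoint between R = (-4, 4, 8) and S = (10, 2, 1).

M = ((x₁+x₂)/2, (y₁+y₂)/2, (z₁+z₂)/2)
  = ((-4 + 10)/2, (4 + 2)/2, (8 + 1)/2)
  = (6/2, 6/2, 9/2)
  = (3, 3, 4.5)

(3, 3, 4.5)


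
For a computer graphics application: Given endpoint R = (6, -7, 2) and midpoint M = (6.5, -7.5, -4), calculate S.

S = 2M - R
  = (2·6.5 - 6, 2·(-7.5) - (-7), 2·(-4) - 2)
  = (13 - 6, -15 + 7, -8 - 2)
  = (7, -8, -10)

(7, -8, -10)


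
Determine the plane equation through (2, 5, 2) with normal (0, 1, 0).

The plane through P with normal n = (a, b, c) satisfies n·(r - P) = 0,
i.e. ax + by + cz = a·x₀ + b·y₀ + c·z₀.
d = 0·2 + 1·5 + 0·2
  = 0 + 5 + 0
  = 5
Equation: y = 5

y = 5


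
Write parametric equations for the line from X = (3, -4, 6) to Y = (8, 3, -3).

Direction vector d = Y - X = (8 - 3, 3 + 4, -3 - 6) = (5, 7, -9)
Parametric form r = X + t·d:
x = 3 + 5t, y = -4 + 7t, z = 6 - 9t

x = 3 + 5t, y = -4 + 7t, z = 6 - 9t


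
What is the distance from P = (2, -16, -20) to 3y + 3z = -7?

distance = |a·x₀ + b·y₀ + c·z₀ - d| / √(a² + b² + c²)
  = |0·2 + 3·(-16) + 3·(-20) - (-7)| / √(0² + 3² + 3²)
  = |0 - 48 - 60 + 7| / √(0 + 9 + 9)
  = |-101| / √18
  = 101 / 4.243
  ≈ 23.81

23.81


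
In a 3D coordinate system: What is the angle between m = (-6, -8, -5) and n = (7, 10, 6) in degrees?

m·n = (-6)·7 + (-8)·10 + (-5)·6 = -42 - 80 - 30 = -152
|m| = √((-6)² + (-8)² + (-5)²) = √125 ≈ 11.18
|n| = √(7² + 10² + 6²) = √185 ≈ 13.6
cos θ = (m·n)/(|m||n|) = -152/(11.18·13.6) ≈ -0.9995
θ = arccos(-0.9995) ≈ 178.3°

178.3°


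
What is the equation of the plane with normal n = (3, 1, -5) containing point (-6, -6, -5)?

The plane through P with normal n = (a, b, c) satisfies n·(r - P) = 0,
i.e. ax + by + cz = a·x₀ + b·y₀ + c·z₀.
d = 3·(-6) + 1·(-6) + (-5)·(-5)
  = -18 - 6 + 25
  = 1
Equation: 3x + y - 5z = 1

3x + y - 5z = 1


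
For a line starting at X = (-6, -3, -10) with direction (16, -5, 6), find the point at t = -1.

P(t) = X + t·d
  = (-6 + 16·(-1), -3 + (-5)·(-1), -10 + 6·(-1))
  = (-6 - 16, -3 + 5, -10 - 6)
  = (-22, 2, -16)

(-22, 2, -16)


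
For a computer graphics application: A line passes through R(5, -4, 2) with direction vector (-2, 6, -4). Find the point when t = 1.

P(t) = R + t·d
  = (5 + (-2)·1, -4 + 6·1, 2 + (-4)·1)
  = (5 - 2, -4 + 6, 2 - 4)
  = (3, 2, -2)

(3, 2, -2)


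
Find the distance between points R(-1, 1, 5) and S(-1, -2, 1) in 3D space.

d = √[(x₂-x₁)² + (y₂-y₁)² + (z₂-z₁)²]
  = √[0² + (-3)² + (-4)²]
  = √[0 + 9 + 16]
  = √25
  ≈ 5

5


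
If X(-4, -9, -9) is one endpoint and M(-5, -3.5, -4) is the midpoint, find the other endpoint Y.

Y = 2M - X
  = (2·(-5) - (-4), 2·(-3.5) - (-9), 2·(-4) - (-9))
  = (-10 + 4, -7 + 9, -8 + 9)
  = (-6, 2, 1)

(-6, 2, 1)


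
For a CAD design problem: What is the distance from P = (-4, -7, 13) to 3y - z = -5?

distance = |a·x₀ + b·y₀ + c·z₀ - d| / √(a² + b² + c²)
  = |0·(-4) + 3·(-7) + (-1)·13 - (-5)| / √(0² + 3² + (-1)²)
  = |0 - 21 - 13 + 5| / √(0 + 9 + 1)
  = |-29| / √10
  = 29 / 3.162
  ≈ 9.171

9.171


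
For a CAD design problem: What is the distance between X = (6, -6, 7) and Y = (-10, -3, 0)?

d = √[(x₂-x₁)² + (y₂-y₁)² + (z₂-z₁)²]
  = √[(-16)² + 3² + (-7)²]
  = √[256 + 9 + 49]
  = √314
  ≈ 17.72

17.72


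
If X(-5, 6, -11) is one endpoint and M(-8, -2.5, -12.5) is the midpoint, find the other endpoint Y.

Y = 2M - X
  = (2·(-8) - (-5), 2·(-2.5) - 6, 2·(-12.5) - (-11))
  = (-16 + 5, -5 - 6, -25 + 11)
  = (-11, -11, -14)

(-11, -11, -14)


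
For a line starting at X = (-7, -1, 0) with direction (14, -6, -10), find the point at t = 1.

P(t) = X + t·d
  = (-7 + 14·1, -1 + (-6)·1, 0 + (-10)·1)
  = (-7 + 14, -1 - 6, 0 - 10)
  = (7, -7, -10)

(7, -7, -10)


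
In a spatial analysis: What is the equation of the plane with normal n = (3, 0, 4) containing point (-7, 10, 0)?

The plane through P with normal n = (a, b, c) satisfies n·(r - P) = 0,
i.e. ax + by + cz = a·x₀ + b·y₀ + c·z₀.
d = 3·(-7) + 0·10 + 4·0
  = -21 + 0 + 0
  = -21
Equation: 3x + 4z = -21

3x + 4z = -21


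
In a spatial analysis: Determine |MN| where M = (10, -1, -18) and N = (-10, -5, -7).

d = √[(x₂-x₁)² + (y₂-y₁)² + (z₂-z₁)²]
  = √[(-20)² + (-4)² + 11²]
  = √[400 + 16 + 121]
  = √537
  ≈ 23.17

23.17


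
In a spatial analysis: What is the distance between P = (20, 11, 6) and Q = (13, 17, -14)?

d = √[(x₂-x₁)² + (y₂-y₁)² + (z₂-z₁)²]
  = √[(-7)² + 6² + (-20)²]
  = √[49 + 36 + 400]
  = √485
  ≈ 22.02

22.02


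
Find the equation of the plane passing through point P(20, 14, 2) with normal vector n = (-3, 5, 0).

The plane through P with normal n = (a, b, c) satisfies n·(r - P) = 0,
i.e. ax + by + cz = a·x₀ + b·y₀ + c·z₀.
d = (-3)·20 + 5·14 + 0·2
  = -60 + 70 + 0
  = 10
Equation: -3x + 5y = 10

-3x + 5y = 10


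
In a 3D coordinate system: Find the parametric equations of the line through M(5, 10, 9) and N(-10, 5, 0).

Direction vector d = N - M = (-10 - 5, 5 - 10, 0 - 9) = (-15, -5, -9)
Parametric form r = M + t·d:
x = 5 - 15t, y = 10 - 5t, z = 9 - 9t

x = 5 - 15t, y = 10 - 5t, z = 9 - 9t
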